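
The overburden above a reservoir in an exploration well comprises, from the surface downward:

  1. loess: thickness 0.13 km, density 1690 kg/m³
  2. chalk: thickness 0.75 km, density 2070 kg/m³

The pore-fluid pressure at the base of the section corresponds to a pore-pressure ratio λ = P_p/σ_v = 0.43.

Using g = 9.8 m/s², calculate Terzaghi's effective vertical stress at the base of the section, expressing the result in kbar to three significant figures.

Overburden (lithostatic) stress σ_v:
loess: 1690 kg/m³ × 9.8 m/s² × 130 m = 2.153×10^6 Pa = 2.153 MPa
chalk: 2070 kg/m³ × 9.8 m/s² × 750 m = 1.521×10^7 Pa = 15.21 MPa
Total = 2.153 + 15.21 = 17.368 MPa
Pore pressure P_p = λ·σ_v = 0.43 × 17.37 MPa = 7.468 MPa
Effective stress σ' = σ_v − P_p = 17.37 − 7.468 = 9.8995 MPa = 0.098995 kbar

0.0990 kbar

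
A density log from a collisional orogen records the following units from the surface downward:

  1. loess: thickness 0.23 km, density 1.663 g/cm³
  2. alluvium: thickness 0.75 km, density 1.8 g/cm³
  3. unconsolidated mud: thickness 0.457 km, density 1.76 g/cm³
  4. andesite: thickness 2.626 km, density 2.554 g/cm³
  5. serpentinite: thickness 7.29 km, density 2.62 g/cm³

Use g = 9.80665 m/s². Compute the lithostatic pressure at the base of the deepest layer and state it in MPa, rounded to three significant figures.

loess: 1663 kg/m³ × 9.80665 m/s² × 230 m = 3.751×10^6 Pa = 3.751 MPa
alluvium: 1800 kg/m³ × 9.80665 m/s² × 750 m = 1.324×10^7 Pa = 13.24 MPa
unconsolidated mud: 1760 kg/m³ × 9.80665 m/s² × 457 m = 7.888×10^6 Pa = 7.888 MPa
andesite: 2554 kg/m³ × 9.80665 m/s² × 2626 m = 6.577×10^7 Pa = 65.77 MPa
serpentinite: 2620 kg/m³ × 9.80665 m/s² × 7290 m = 1.873×10^8 Pa = 187.3 MPa
Total = 3.751 + 13.24 + 7.888 + 65.77 + 187.3 = 277.95 MPa

278 MPa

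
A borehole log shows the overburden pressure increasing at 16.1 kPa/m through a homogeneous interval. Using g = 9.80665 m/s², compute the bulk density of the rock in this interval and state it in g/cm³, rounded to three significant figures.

ρ = (dP/dz)/g = 16.1 kPa/m / 9.80665 m/s² = 16100 Pa/m / 9.80665 m/s² = 1641.7 kg/m³
= 1.642 g/cm³

1.64 g/cm³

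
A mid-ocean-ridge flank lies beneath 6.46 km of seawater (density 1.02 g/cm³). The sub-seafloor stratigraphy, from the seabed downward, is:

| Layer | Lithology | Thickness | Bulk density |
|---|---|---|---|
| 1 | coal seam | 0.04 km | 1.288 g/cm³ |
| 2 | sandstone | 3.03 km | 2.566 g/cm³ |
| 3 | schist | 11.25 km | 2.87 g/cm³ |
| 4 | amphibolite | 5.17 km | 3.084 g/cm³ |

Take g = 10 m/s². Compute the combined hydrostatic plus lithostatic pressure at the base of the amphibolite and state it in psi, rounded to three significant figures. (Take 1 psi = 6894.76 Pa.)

seawater: 1020 kg/m³ × 10 m/s² × 6460 m = 6.589×10^7 Pa = 9557 psi
coal seam: 1288 kg/m³ × 10 m/s² × 40 m = 5.152×10^5 Pa = 74.72 psi
sandstone: 2566 kg/m³ × 10 m/s² × 3030 m = 7.775×10^7 Pa = 11277 psi
schist: 2870 kg/m³ × 10 m/s² × 11250 m = 3.229×10^8 Pa = 46829 psi
amphibolite: 3084 kg/m³ × 10 m/s² × 5170 m = 1.594×10^8 Pa = 23125 psi
Total = 9557 + 74.72 + 11277 + 46829 + 23125 = 90862 psi

90900 psi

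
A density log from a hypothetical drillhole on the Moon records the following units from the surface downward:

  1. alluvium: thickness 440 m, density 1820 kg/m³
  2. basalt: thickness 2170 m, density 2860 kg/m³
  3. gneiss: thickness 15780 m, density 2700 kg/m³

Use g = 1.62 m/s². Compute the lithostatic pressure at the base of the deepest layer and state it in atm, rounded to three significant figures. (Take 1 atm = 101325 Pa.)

793 atm

alluvium: 1820 kg/m³ × 1.62 m/s² × 440 m = 1.297×10^6 Pa = 12.80 atm
basalt: 2860 kg/m³ × 1.62 m/s² × 2170 m = 1.005×10^7 Pa = 99.23 atm
gneiss: 2700 kg/m³ × 1.62 m/s² × 15780 m = 6.902×10^7 Pa = 681.2 atm
Total = 12.80 + 99.23 + 681.2 = 793.22 atm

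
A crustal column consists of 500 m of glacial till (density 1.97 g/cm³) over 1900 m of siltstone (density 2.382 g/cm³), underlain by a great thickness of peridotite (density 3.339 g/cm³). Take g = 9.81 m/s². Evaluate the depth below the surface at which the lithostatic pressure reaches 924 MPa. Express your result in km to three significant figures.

29.0 km

Pressure at base of upper layers: 1970×9.81×500 + 2382×9.81×1900 = 5.406×10^7 Pa = 54.06 MPa
Remaining pressure to be supplied by peridotite: 9.240×10^8 − 5.406×10^7 = 8.699×10^8 Pa
Additional depth in peridotite = 8.699×10^8 Pa / (3339 kg/m³ × 9.81 m/s²) = 26558 m
Total depth = 2400 m + 26558 m = 28958 m
= 28.958 km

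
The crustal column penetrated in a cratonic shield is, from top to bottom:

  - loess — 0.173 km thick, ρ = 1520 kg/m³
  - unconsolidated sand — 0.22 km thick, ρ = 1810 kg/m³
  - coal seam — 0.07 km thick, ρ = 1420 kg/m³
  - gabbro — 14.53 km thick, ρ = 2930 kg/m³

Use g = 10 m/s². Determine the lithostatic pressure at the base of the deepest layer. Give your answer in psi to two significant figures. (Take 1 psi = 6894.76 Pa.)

63000 psi

loess: 1520 kg/m³ × 10 m/s² × 173 m = 2.630×10^6 Pa = 381.4 psi
unconsolidated sand: 1810 kg/m³ × 10 m/s² × 220 m = 3.982×10^6 Pa = 577.5 psi
coal seam: 1420 kg/m³ × 10 m/s² × 70 m = 9.940×10^5 Pa = 144.2 psi
gabbro: 2930 kg/m³ × 10 m/s² × 14530 m = 4.257×10^8 Pa = 61747 psi
Total = 381.4 + 577.5 + 144.2 + 61747 = 62850 psi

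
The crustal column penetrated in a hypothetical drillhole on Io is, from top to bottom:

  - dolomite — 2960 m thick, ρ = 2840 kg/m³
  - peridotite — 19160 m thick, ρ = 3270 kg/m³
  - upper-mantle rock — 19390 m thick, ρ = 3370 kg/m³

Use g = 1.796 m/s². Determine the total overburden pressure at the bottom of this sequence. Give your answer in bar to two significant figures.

2400 bar

dolomite: 2840 kg/m³ × 1.796 m/s² × 2960 m = 1.510×10^7 Pa = 151.0 bar
peridotite: 3270 kg/m³ × 1.796 m/s² × 19160 m = 1.125×10^8 Pa = 1125 bar
upper-mantle rock: 3370 kg/m³ × 1.796 m/s² × 19390 m = 1.174×10^8 Pa = 1174 bar
Total = 151.0 + 1125 + 1174 = 2449.8 bar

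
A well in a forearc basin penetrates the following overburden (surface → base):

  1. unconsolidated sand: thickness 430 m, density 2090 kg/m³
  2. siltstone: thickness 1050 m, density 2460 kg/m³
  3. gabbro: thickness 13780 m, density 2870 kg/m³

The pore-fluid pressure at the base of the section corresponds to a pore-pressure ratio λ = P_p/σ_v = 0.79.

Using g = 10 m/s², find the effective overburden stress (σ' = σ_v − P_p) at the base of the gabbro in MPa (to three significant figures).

90.4 MPa

Overburden (lithostatic) stress σ_v:
unconsolidated sand: 2090 kg/m³ × 10 m/s² × 430 m = 8.987×10^6 Pa = 8.987 MPa
siltstone: 2460 kg/m³ × 10 m/s² × 1050 m = 2.583×10^7 Pa = 25.83 MPa
gabbro: 2870 kg/m³ × 10 m/s² × 13780 m = 3.955×10^8 Pa = 395.5 MPa
Total = 8.987 + 25.83 + 395.5 = 430.30 MPa
Pore pressure P_p = λ·σ_v = 0.79 × 430.3 MPa = 339.9 MPa
Effective stress σ' = σ_v − P_p = 430.3 − 339.9 = 90.364 MPa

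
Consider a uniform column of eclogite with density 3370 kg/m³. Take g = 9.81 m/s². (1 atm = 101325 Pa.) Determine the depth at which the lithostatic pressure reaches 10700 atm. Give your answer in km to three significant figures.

32.8 km

h = P/(ρg) = 10700 atm / (3370 kg/m³ × 9.81 m/s²) = 1.084×10^9 Pa / 33060 Pa/m = 32795 m
= 32.795 km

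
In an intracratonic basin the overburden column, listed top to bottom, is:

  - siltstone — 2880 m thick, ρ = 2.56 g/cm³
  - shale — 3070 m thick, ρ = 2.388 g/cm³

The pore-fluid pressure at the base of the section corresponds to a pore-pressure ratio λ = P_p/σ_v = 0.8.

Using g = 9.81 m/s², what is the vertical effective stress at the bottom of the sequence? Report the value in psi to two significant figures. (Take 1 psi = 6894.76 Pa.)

Overburden (lithostatic) stress σ_v:
siltstone: 2560 kg/m³ × 9.81 m/s² × 2880 m = 7.233×10^7 Pa = 72.33 MPa
shale: 2388 kg/m³ × 9.81 m/s² × 3070 m = 7.192×10^7 Pa = 71.92 MPa
Total = 72.33 + 71.92 = 144.25 MPa
Pore pressure P_p = λ·σ_v = 0.8 × 144.2 MPa = 115.4 MPa
Effective stress σ' = σ_v − P_p = 144.2 − 115.4 = 28.849 MPa = 4184.2 psi

4200 psi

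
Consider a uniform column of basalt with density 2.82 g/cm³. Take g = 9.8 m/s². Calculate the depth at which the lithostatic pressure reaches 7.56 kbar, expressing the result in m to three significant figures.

27400 m

h = P/(ρg) = 7.56 kbar / (2820 kg/m³ × 9.8 m/s²) = 7.560×10^8 Pa / 27636 Pa/m = 27356 m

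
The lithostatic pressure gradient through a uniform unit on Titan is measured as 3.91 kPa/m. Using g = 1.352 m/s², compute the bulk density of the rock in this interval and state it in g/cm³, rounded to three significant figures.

ρ = (dP/dz)/g = 3.91 kPa/m / 1.352 m/s² = 3910.0 Pa/m / 1.352 m/s² = 2892.0 kg/m³
= 2.892 g/cm³

2.89 g/cm³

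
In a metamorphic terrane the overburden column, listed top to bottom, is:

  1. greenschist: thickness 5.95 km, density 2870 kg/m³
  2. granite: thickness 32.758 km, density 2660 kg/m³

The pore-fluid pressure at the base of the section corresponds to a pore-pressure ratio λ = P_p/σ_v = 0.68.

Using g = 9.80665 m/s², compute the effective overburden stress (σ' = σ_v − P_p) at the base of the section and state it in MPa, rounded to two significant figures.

330 MPa

Overburden (lithostatic) stress σ_v:
greenschist: 2870 kg/m³ × 9.80665 m/s² × 5950 m = 1.675×10^8 Pa = 167.5 MPa
granite: 2660 kg/m³ × 9.80665 m/s² × 32758 m = 8.545×10^8 Pa = 854.5 MPa
Total = 167.5 + 854.5 = 1022.0 MPa
Pore pressure P_p = λ·σ_v = 0.68 × 1022 MPa = 694.9 MPa
Effective stress σ' = σ_v − P_p = 1022 − 694.9 = 327.03 MPa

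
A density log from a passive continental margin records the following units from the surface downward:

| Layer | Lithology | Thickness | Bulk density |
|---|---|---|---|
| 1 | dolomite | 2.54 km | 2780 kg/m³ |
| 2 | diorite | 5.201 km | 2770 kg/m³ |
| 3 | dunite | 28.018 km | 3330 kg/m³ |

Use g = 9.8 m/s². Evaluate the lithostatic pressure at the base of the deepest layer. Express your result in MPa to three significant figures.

1120 MPa

dolomite: 2780 kg/m³ × 9.8 m/s² × 2540 m = 6.920×10^7 Pa = 69.20 MPa
diorite: 2770 kg/m³ × 9.8 m/s² × 5201 m = 1.412×10^8 Pa = 141.2 MPa
dunite: 3330 kg/m³ × 9.8 m/s² × 28018 m = 9.143×10^8 Pa = 914.3 MPa
Total = 69.20 + 141.2 + 914.3 = 1124.7 MPa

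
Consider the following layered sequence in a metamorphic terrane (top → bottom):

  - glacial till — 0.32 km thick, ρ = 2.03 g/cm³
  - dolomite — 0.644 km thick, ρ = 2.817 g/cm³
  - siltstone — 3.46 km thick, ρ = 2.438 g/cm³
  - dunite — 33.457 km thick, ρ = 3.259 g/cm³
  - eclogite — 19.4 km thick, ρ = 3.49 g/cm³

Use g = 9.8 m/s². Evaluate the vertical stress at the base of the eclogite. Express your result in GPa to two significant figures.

1.8 GPa

glacial till: 2030 kg/m³ × 9.8 m/s² × 320 m = 6.366×10^6 Pa = 6.366×10^-3 GPa
dolomite: 2817 kg/m³ × 9.8 m/s² × 644 m = 1.778×10^7 Pa = 0.01778 GPa
siltstone: 2438 kg/m³ × 9.8 m/s² × 3460 m = 8.267×10^7 Pa = 0.08267 GPa
dunite: 3259 kg/m³ × 9.8 m/s² × 33457 m = 1.069×10^9 Pa = 1.069 GPa
eclogite: 3490 kg/m³ × 9.8 m/s² × 19400 m = 6.635×10^8 Pa = 0.6635 GPa
Total = 6.366×10^-3 + 0.01778 + 0.08267 + 1.069 + 0.6635 = 1.8389 GPa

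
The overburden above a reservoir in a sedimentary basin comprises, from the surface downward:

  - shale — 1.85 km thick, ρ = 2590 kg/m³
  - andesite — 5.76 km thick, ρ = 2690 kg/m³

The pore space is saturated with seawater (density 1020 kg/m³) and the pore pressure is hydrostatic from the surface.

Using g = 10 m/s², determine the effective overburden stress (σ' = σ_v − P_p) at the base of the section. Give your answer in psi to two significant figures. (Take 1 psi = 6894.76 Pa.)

Overburden (lithostatic) stress σ_v:
shale: 2590 kg/m³ × 10 m/s² × 1850 m = 4.792×10^7 Pa = 47.91 MPa
andesite: 2690 kg/m³ × 10 m/s² × 5760 m = 1.549×10^8 Pa = 154.9 MPa
Total = 47.91 + 154.9 = 202.86 MPa
Pore pressure P_p = 1020 kg/m³ × 10 m/s² × 7610 m = 7.762×10^7 Pa = 77.62 MPa
Effective stress σ' = σ_v − P_p = 202.9 − 77.62 = 125.24 MPa = 18164 psi

18000 psi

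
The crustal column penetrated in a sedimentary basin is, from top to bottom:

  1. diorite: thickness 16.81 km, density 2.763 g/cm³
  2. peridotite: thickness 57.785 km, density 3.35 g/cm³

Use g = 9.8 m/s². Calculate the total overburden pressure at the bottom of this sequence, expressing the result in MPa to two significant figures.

2400 MPa

diorite: 2763 kg/m³ × 9.8 m/s² × 16810 m = 4.552×10^8 Pa = 455.2 MPa
peridotite: 3350 kg/m³ × 9.8 m/s² × 57785 m = 1.897×10^9 Pa = 1897 MPa
Total = 455.2 + 1897 = 2352.3 MPa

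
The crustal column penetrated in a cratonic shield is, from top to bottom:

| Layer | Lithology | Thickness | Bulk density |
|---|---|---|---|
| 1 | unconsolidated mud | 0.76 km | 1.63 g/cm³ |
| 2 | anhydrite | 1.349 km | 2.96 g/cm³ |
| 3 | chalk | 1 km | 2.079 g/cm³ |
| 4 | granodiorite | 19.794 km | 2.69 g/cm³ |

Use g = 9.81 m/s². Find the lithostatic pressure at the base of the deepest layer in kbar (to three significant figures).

5.94 kbar

unconsolidated mud: 1630 kg/m³ × 9.81 m/s² × 760 m = 1.215×10^7 Pa = 0.1215 kbar
anhydrite: 2960 kg/m³ × 9.81 m/s² × 1349 m = 3.917×10^7 Pa = 0.3917 kbar
chalk: 2079 kg/m³ × 9.81 m/s² × 1000 m = 2.039×10^7 Pa = 0.2039 kbar
granodiorite: 2690 kg/m³ × 9.81 m/s² × 19794 m = 5.223×10^8 Pa = 5.223 kbar
Total = 0.1215 + 0.3917 + 0.2039 + 5.223 = 5.9406 kbar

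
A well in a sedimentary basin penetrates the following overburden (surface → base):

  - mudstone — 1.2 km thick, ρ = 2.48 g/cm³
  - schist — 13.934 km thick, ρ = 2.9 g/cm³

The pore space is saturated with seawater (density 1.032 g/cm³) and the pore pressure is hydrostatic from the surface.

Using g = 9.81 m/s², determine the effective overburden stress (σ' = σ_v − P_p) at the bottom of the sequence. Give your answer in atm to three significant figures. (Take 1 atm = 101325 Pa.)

2690 atm

Overburden (lithostatic) stress σ_v:
mudstone: 2480 kg/m³ × 9.81 m/s² × 1200 m = 2.919×10^7 Pa = 29.19 MPa
schist: 2900 kg/m³ × 9.81 m/s² × 13934 m = 3.964×10^8 Pa = 396.4 MPa
Total = 29.19 + 396.4 = 425.60 MPa
Pore pressure P_p = 1032 kg/m³ × 9.81 m/s² × 15134 m = 1.532×10^8 Pa = 153.2 MPa
Effective stress σ' = σ_v − P_p = 425.6 − 153.2 = 272.39 MPa = 2688.3 atm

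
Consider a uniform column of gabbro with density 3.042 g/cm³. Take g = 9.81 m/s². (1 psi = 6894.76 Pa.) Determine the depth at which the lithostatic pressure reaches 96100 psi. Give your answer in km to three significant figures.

h = P/(ρg) = 96100 psi / (3042 kg/m³ × 9.81 m/s²) = 6.626×10^8 Pa / 29842 Pa/m = 22203 m
= 22.203 km

22.2 km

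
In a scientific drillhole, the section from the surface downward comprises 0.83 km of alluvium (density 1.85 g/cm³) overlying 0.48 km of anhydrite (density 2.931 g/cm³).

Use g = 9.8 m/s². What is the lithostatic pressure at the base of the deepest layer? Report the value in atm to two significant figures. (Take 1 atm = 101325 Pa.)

280 atm

alluvium: 1850 kg/m³ × 9.8 m/s² × 830 m = 1.505×10^7 Pa = 148.5 atm
anhydrite: 2931 kg/m³ × 9.8 m/s² × 480 m = 1.379×10^7 Pa = 136.1 atm
Total = 148.5 + 136.1 = 284.58 atm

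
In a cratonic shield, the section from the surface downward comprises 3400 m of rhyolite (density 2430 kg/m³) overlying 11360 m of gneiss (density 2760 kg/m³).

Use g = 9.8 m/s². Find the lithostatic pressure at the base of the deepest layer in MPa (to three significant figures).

388 MPa

rhyolite: 2430 kg/m³ × 9.8 m/s² × 3400 m = 8.097×10^7 Pa = 80.97 MPa
gneiss: 2760 kg/m³ × 9.8 m/s² × 11360 m = 3.073×10^8 Pa = 307.3 MPa
Total = 80.97 + 307.3 = 388.23 MPa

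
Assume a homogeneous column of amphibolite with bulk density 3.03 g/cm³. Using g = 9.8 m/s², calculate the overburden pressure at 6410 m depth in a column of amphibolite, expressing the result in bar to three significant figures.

1900 bar

amphibolite: 3030 kg/m³ × 9.8 m/s² × 6410 m = 1.903×10^8 Pa = 1903 bar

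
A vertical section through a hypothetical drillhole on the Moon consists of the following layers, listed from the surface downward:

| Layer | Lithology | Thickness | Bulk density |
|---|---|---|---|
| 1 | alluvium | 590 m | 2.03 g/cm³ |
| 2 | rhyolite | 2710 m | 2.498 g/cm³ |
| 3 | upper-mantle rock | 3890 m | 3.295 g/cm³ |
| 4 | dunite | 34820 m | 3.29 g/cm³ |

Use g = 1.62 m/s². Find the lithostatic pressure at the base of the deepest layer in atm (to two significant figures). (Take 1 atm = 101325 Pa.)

2200 atm

alluvium: 2030 kg/m³ × 1.62 m/s² × 590 m = 1.940×10^6 Pa = 19.15 atm
rhyolite: 2498 kg/m³ × 1.62 m/s² × 2710 m = 1.097×10^7 Pa = 108.2 atm
upper-mantle rock: 3295 kg/m³ × 1.62 m/s² × 3890 m = 2.076×10^7 Pa = 204.9 atm
dunite: 3290 kg/m³ × 1.62 m/s² × 34820 m = 1.856×10^8 Pa = 1832 atm
Total = 19.15 + 108.2 + 204.9 + 1832 = 2163.9 atm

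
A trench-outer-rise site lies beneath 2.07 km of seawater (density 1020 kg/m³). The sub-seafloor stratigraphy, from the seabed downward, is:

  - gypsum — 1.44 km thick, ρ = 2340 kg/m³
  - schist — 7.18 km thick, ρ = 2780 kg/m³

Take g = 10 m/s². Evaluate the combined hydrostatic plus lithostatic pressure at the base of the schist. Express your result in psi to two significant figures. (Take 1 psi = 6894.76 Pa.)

seawater: 1020 kg/m³ × 10 m/s² × 2070 m = 2.111×10^7 Pa = 3062 psi
gypsum: 2340 kg/m³ × 10 m/s² × 1440 m = 3.370×10^7 Pa = 4887 psi
schist: 2780 kg/m³ × 10 m/s² × 7180 m = 1.996×10^8 Pa = 28950 psi
Total = 3062 + 4887 + 28950 = 36900 psi

37000 psi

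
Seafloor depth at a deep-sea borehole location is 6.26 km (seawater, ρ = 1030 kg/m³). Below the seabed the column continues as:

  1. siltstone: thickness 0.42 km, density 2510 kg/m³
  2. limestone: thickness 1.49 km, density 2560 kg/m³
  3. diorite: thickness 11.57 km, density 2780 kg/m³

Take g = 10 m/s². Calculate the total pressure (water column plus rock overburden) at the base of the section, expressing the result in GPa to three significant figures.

seawater: 1030 kg/m³ × 10 m/s² × 6260 m = 6.448×10^7 Pa = 0.06448 GPa
siltstone: 2510 kg/m³ × 10 m/s² × 420 m = 1.054×10^7 Pa = 0.01054 GPa
limestone: 2560 kg/m³ × 10 m/s² × 1490 m = 3.814×10^7 Pa = 0.03814 GPa
diorite: 2780 kg/m³ × 10 m/s² × 11570 m = 3.216×10^8 Pa = 0.3216 GPa
Total = 0.06448 + 0.01054 + 0.03814 + 0.3216 = 0.43481 GPa

0.435 GPa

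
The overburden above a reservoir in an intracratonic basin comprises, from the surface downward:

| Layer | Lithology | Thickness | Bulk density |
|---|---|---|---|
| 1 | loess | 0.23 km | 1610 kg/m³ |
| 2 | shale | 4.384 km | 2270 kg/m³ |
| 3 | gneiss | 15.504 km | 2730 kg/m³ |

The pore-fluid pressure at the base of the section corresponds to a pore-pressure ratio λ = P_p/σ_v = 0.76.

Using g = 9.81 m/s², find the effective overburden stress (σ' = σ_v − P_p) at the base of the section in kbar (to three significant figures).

1.24 kbar

Overburden (lithostatic) stress σ_v:
loess: 1610 kg/m³ × 9.81 m/s² × 230 m = 3.633×10^6 Pa = 3.633 MPa
shale: 2270 kg/m³ × 9.81 m/s² × 4384 m = 9.763×10^7 Pa = 97.63 MPa
gneiss: 2730 kg/m³ × 9.81 m/s² × 15504 m = 4.152×10^8 Pa = 415.2 MPa
Total = 3.633 + 97.63 + 415.2 = 516.48 MPa
Pore pressure P_p = λ·σ_v = 0.76 × 516.5 MPa = 392.5 MPa
Effective stress σ' = σ_v − P_p = 516.5 − 392.5 = 123.95 MPa = 1.2395 kbar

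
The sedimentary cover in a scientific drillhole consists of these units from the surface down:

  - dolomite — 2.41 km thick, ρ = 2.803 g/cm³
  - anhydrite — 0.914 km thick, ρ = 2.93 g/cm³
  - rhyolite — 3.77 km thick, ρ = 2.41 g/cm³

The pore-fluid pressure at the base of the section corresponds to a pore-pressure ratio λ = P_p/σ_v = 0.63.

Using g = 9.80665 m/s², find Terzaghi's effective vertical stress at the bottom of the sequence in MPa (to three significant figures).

Overburden (lithostatic) stress σ_v:
dolomite: 2803 kg/m³ × 9.80665 m/s² × 2410 m = 6.625×10^7 Pa = 66.25 MPa
anhydrite: 2930 kg/m³ × 9.80665 m/s² × 914 m = 2.626×10^7 Pa = 26.26 MPa
rhyolite: 2410 kg/m³ × 9.80665 m/s² × 3770 m = 8.910×10^7 Pa = 89.10 MPa
Total = 66.25 + 26.26 + 89.10 = 181.61 MPa
Pore pressure P_p = λ·σ_v = 0.63 × 181.6 MPa = 114.4 MPa
Effective stress σ' = σ_v − P_p = 181.6 − 114.4 = 67.195 MPa

67.2 MPa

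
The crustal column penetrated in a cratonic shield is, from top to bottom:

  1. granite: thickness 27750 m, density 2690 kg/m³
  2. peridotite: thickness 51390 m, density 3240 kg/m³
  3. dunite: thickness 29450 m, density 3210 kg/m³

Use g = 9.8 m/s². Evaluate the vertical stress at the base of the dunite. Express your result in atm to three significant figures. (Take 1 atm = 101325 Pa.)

granite: 2690 kg/m³ × 9.8 m/s² × 27750 m = 7.315×10^8 Pa = 7220 atm
peridotite: 3240 kg/m³ × 9.8 m/s² × 51390 m = 1.632×10^9 Pa = 16104 atm
dunite: 3210 kg/m³ × 9.8 m/s² × 29450 m = 9.264×10^8 Pa = 9143 atm
Total = 7220 + 16104 + 9143 = 32467 atm

32500 atm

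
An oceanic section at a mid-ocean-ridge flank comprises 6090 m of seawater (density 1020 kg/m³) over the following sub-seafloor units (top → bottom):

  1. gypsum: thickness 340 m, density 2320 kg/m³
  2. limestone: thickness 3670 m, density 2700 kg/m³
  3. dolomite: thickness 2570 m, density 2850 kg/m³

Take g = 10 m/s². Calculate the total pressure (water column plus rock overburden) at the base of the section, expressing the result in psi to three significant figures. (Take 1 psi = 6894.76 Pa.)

seawater: 1020 kg/m³ × 10 m/s² × 6090 m = 6.212×10^7 Pa = 9009 psi
gypsum: 2320 kg/m³ × 10 m/s² × 340 m = 7.888×10^6 Pa = 1144 psi
limestone: 2700 kg/m³ × 10 m/s² × 3670 m = 9.909×10^7 Pa = 14372 psi
dolomite: 2850 kg/m³ × 10 m/s² × 2570 m = 7.324×10^7 Pa = 10623 psi
Total = 9009 + 1144 + 14372 + 10623 = 35149 psi

35100 psi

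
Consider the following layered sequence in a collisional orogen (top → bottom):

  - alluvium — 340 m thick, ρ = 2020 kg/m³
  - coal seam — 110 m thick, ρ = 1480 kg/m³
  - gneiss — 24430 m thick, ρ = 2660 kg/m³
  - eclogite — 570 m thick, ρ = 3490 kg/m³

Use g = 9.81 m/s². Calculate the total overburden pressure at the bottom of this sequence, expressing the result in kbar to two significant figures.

6.7 kbar

alluvium: 2020 kg/m³ × 9.81 m/s² × 340 m = 6.738×10^6 Pa = 0.06738 kbar
coal seam: 1480 kg/m³ × 9.81 m/s² × 110 m = 1.597×10^6 Pa = 0.01597 kbar
gneiss: 2660 kg/m³ × 9.81 m/s² × 24430 m = 6.375×10^8 Pa = 6.375 kbar
eclogite: 3490 kg/m³ × 9.81 m/s² × 570 m = 1.952×10^7 Pa = 0.1952 kbar
Total = 0.06738 + 0.01597 + 6.375 + 0.1952 = 6.6534 kbar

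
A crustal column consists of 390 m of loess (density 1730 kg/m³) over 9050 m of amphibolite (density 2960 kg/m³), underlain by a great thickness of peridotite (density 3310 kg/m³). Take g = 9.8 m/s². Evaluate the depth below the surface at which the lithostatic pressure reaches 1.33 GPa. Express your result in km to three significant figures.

42.1 km

Pressure at base of upper layers: 1730×9.8×390 + 2960×9.8×9050 = 2.691×10^8 Pa = 0.2691 GPa
Remaining pressure to be supplied by peridotite: 1.330×10^9 − 2.691×10^8 = 1.061×10^9 Pa
Additional depth in peridotite = 1.061×10^9 Pa / (3310 kg/m³ × 9.8 m/s²) = 32704 m
Total depth = 9440 m + 32704 m = 42144 m
= 42.144 km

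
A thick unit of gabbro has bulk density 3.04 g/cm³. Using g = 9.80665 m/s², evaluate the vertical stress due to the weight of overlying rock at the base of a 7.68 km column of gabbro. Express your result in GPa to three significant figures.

gabbro: 3040 kg/m³ × 9.80665 m/s² × 7680 m = 2.290×10^8 Pa = 0.2290 GPa

0.229 GPa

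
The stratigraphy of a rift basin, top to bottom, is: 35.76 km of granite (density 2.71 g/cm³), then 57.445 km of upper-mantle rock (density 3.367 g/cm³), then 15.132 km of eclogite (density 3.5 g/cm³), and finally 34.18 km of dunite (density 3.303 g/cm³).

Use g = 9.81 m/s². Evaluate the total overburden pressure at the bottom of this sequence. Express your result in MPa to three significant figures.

granite: 2710 kg/m³ × 9.81 m/s² × 35760 m = 9.507×10^8 Pa = 950.7 MPa
upper-mantle rock: 3367 kg/m³ × 9.81 m/s² × 57445 m = 1.897×10^9 Pa = 1897 MPa
eclogite: 3500 kg/m³ × 9.81 m/s² × 15132 m = 5.196×10^8 Pa = 519.6 MPa
dunite: 3303 kg/m³ × 9.81 m/s² × 34180 m = 1.108×10^9 Pa = 1108 MPa
Total = 950.7 + 1897 + 519.6 + 1108 = 4475.2 MPa

4480 MPa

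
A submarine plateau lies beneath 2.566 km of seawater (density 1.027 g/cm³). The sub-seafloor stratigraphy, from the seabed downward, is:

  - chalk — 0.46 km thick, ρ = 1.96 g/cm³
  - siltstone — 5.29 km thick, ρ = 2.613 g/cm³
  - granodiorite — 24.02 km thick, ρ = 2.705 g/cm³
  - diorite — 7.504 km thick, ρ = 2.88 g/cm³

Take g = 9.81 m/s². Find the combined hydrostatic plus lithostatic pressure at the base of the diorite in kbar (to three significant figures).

10.2 kbar

seawater: 1027 kg/m³ × 9.81 m/s² × 2566 m = 2.585×10^7 Pa = 0.2585 kbar
chalk: 1960 kg/m³ × 9.81 m/s² × 460 m = 8.845×10^6 Pa = 0.08845 kbar
siltstone: 2613 kg/m³ × 9.81 m/s² × 5290 m = 1.356×10^8 Pa = 1.356 kbar
granodiorite: 2705 kg/m³ × 9.81 m/s² × 24020 m = 6.374×10^8 Pa = 6.374 kbar
diorite: 2880 kg/m³ × 9.81 m/s² × 7504 m = 2.120×10^8 Pa = 2.120 kbar
Total = 0.2585 + 0.08845 + 1.356 + 6.374 + 2.120 = 10.197 kbar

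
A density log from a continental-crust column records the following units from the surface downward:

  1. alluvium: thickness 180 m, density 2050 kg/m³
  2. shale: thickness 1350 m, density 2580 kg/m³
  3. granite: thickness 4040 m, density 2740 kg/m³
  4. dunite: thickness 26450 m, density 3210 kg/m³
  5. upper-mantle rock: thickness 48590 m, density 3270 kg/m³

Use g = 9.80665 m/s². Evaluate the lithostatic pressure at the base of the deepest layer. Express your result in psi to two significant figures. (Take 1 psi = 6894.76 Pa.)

370000 psi

alluvium: 2050 kg/m³ × 9.80665 m/s² × 180 m = 3.619×10^6 Pa = 524.8 psi
shale: 2580 kg/m³ × 9.80665 m/s² × 1350 m = 3.416×10^7 Pa = 4954 psi
granite: 2740 kg/m³ × 9.80665 m/s² × 4040 m = 1.086×10^8 Pa = 15745 psi
dunite: 3210 kg/m³ × 9.80665 m/s² × 26450 m = 8.326×10^8 Pa = 1.208×10^5 psi
upper-mantle rock: 3270 kg/m³ × 9.80665 m/s² × 48590 m = 1.558×10^9 Pa = 2.260×10^5 psi
Total = 524.8 + 4954 + 15745 + 1.208×10^5 + 2.260×10^5 = 3.6798×10^5 psi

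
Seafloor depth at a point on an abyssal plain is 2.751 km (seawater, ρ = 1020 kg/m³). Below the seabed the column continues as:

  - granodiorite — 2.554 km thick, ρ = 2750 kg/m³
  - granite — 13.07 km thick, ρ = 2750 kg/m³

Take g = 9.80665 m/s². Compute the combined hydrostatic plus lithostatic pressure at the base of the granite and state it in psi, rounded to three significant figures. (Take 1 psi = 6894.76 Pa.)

65100 psi

seawater: 1020 kg/m³ × 9.80665 m/s² × 2751 m = 2.752×10^7 Pa = 3991 psi
granodiorite: 2750 kg/m³ × 9.80665 m/s² × 2554 m = 6.888×10^7 Pa = 9990 psi
granite: 2750 kg/m³ × 9.80665 m/s² × 13070 m = 3.525×10^8 Pa = 51122 psi
Total = 3991 + 9990 + 51122 = 65103 psi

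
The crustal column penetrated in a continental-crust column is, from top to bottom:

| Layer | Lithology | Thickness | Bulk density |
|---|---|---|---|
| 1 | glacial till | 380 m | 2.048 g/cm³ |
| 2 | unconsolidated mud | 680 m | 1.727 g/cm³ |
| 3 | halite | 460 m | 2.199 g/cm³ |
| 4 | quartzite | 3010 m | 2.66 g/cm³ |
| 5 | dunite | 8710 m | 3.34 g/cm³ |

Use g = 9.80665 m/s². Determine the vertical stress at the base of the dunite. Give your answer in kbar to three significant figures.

3.93 kbar

glacial till: 2048 kg/m³ × 9.80665 m/s² × 380 m = 7.632×10^6 Pa = 0.07632 kbar
unconsolidated mud: 1727 kg/m³ × 9.80665 m/s² × 680 m = 1.152×10^7 Pa = 0.1152 kbar
halite: 2199 kg/m³ × 9.80665 m/s² × 460 m = 9.920×10^6 Pa = 0.09920 kbar
quartzite: 2660 kg/m³ × 9.80665 m/s² × 3010 m = 7.852×10^7 Pa = 0.7852 kbar
dunite: 3340 kg/m³ × 9.80665 m/s² × 8710 m = 2.853×10^8 Pa = 2.853 kbar
Total = 0.07632 + 0.1152 + 0.09920 + 0.7852 + 2.853 = 3.9288 kbar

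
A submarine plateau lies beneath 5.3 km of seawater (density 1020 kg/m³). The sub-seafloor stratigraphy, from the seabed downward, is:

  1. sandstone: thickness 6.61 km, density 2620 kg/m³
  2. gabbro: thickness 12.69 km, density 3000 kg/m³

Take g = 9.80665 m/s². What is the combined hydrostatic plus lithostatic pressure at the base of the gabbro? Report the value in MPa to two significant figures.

600 MPa

seawater: 1020 kg/m³ × 9.80665 m/s² × 5300 m = 5.301×10^7 Pa = 53.01 MPa
sandstone: 2620 kg/m³ × 9.80665 m/s² × 6610 m = 1.698×10^8 Pa = 169.8 MPa
gabbro: 3000 kg/m³ × 9.80665 m/s² × 12690 m = 3.733×10^8 Pa = 373.3 MPa
Total = 53.01 + 169.8 + 373.3 = 596.19 MPa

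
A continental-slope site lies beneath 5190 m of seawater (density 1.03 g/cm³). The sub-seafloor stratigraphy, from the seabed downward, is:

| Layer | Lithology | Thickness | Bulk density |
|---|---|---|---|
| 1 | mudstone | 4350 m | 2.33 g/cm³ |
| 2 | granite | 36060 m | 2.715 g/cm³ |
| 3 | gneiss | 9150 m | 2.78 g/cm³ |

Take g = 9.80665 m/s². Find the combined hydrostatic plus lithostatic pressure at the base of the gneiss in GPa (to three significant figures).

seawater: 1030 kg/m³ × 9.80665 m/s² × 5190 m = 5.242×10^7 Pa = 0.05242 GPa
mudstone: 2330 kg/m³ × 9.80665 m/s² × 4350 m = 9.940×10^7 Pa = 0.09940 GPa
granite: 2715 kg/m³ × 9.80665 m/s² × 36060 m = 9.601×10^8 Pa = 0.9601 GPa
gneiss: 2780 kg/m³ × 9.80665 m/s² × 9150 m = 2.495×10^8 Pa = 0.2495 GPa
Total = 0.05242 + 0.09940 + 0.9601 + 0.2495 = 1.3614 GPa

1.36 GPa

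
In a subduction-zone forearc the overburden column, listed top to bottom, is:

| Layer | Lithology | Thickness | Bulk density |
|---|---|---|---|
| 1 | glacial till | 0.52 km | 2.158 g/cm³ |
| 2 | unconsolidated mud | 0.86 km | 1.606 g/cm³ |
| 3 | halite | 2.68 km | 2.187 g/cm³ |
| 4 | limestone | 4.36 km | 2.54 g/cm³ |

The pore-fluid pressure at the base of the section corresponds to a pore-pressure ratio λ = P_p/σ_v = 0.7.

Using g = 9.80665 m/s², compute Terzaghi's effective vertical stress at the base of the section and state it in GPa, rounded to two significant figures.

Overburden (lithostatic) stress σ_v:
glacial till: 2158 kg/m³ × 9.80665 m/s² × 520 m = 1.100×10^7 Pa = 11.00 MPa
unconsolidated mud: 1606 kg/m³ × 9.80665 m/s² × 860 m = 1.354×10^7 Pa = 13.54 MPa
halite: 2187 kg/m³ × 9.80665 m/s² × 2680 m = 5.748×10^7 Pa = 57.48 MPa
limestone: 2540 kg/m³ × 9.80665 m/s² × 4360 m = 1.086×10^8 Pa = 108.6 MPa
Total = 11.00 + 13.54 + 57.48 + 108.6 = 190.63 MPa
Pore pressure P_p = λ·σ_v = 0.7 × 190.6 MPa = 133.4 MPa
Effective stress σ' = σ_v − P_p = 190.6 − 133.4 = 57.189 MPa = 0.057189 GPa

0.057 GPa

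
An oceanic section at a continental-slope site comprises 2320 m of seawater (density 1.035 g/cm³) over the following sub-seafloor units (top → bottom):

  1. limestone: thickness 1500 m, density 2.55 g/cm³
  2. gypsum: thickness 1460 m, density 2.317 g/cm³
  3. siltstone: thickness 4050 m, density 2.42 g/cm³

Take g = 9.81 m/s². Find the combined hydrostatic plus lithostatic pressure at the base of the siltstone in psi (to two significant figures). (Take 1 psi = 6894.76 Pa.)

seawater: 1035 kg/m³ × 9.81 m/s² × 2320 m = 2.356×10^7 Pa = 3416 psi
limestone: 2550 kg/m³ × 9.81 m/s² × 1500 m = 3.752×10^7 Pa = 5442 psi
gypsum: 2317 kg/m³ × 9.81 m/s² × 1460 m = 3.319×10^7 Pa = 4813 psi
siltstone: 2420 kg/m³ × 9.81 m/s² × 4050 m = 9.615×10^7 Pa = 13945 psi
Total = 3416 + 5442 + 4813 + 13945 = 27617 psi

28000 psi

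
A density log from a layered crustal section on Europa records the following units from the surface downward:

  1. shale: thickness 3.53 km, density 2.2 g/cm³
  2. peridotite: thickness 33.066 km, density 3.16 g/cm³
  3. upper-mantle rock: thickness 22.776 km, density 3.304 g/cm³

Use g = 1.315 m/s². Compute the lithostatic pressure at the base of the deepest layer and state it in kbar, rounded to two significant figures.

shale: 2200 kg/m³ × 1.315 m/s² × 3530 m = 1.021×10^7 Pa = 0.1021 kbar
peridotite: 3160 kg/m³ × 1.315 m/s² × 33066 m = 1.374×10^8 Pa = 1.374 kbar
upper-mantle rock: 3304 kg/m³ × 1.315 m/s² × 22776 m = 9.896×10^7 Pa = 0.9896 kbar
Total = 0.1021 + 1.374 + 0.9896 = 2.4657 kbar

2.5 kbar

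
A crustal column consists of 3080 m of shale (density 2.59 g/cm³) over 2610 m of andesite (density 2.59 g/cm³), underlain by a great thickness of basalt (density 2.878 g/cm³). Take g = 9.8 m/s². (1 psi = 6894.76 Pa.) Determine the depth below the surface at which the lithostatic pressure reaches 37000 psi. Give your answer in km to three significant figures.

Pressure at base of upper layers: 2590×9.8×3080 + 2590×9.8×2610 = 1.444×10^8 Pa = 20947 psi
Remaining pressure to be supplied by basalt: 2.551×10^8 − 1.444×10^8 = 1.107×10^8 Pa
Additional depth in basalt = 1.107×10^8 Pa / (2878 kg/m³ × 9.8 m/s²) = 3924.3 m
Total depth = 5690 m + 3924.3 m = 9614.3 m
= 9.6143 km

9.61 km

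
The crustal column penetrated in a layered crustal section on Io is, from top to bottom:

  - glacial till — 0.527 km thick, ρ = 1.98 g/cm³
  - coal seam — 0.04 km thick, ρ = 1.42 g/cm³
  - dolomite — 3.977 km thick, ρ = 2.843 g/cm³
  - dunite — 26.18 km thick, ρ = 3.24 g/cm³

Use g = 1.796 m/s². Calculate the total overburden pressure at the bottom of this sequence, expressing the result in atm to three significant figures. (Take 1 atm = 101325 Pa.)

1720 atm

glacial till: 1980 kg/m³ × 1.796 m/s² × 527 m = 1.874×10^6 Pa = 18.50 atm
coal seam: 1420 kg/m³ × 1.796 m/s² × 40 m = 1.020×10^5 Pa = 1.007 atm
dolomite: 2843 kg/m³ × 1.796 m/s² × 3977 m = 2.031×10^7 Pa = 200.4 atm
dunite: 3240 kg/m³ × 1.796 m/s² × 26180 m = 1.523×10^8 Pa = 1504 atm
Total = 18.50 + 1.007 + 200.4 + 1504 = 1723.4 atm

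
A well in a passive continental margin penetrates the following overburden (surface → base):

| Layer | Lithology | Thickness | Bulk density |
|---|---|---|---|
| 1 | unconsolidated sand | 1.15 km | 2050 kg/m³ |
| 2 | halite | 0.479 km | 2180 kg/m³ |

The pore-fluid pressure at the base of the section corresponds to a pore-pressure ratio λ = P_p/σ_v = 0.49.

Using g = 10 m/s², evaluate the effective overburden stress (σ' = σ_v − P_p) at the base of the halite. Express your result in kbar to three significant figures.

0.173 kbar

Overburden (lithostatic) stress σ_v:
unconsolidated sand: 2050 kg/m³ × 10 m/s² × 1150 m = 2.357×10^7 Pa = 23.57 MPa
halite: 2180 kg/m³ × 10 m/s² × 479 m = 1.044×10^7 Pa = 10.44 MPa
Total = 23.57 + 10.44 = 34.017 MPa
Pore pressure P_p = λ·σ_v = 0.49 × 34.02 MPa = 16.67 MPa
Effective stress σ' = σ_v − P_p = 34.02 − 16.67 = 17.349 MPa = 0.17349 kbar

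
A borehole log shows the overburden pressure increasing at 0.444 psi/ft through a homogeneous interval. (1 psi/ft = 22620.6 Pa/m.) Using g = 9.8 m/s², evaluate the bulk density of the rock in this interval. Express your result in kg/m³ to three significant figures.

ρ = (dP/dz)/g = 0.444 psi/ft / 9.8 m/s² = 10044 Pa/m / 9.8 m/s² = 1024.9 kg/m³

1020 kg/m³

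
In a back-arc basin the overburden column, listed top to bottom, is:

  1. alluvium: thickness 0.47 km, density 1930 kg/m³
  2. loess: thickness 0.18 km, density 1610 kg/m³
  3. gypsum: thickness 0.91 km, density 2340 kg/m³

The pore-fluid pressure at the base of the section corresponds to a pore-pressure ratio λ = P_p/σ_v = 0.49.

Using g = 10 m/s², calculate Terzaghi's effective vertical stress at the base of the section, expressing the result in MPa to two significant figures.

17 MPa

Overburden (lithostatic) stress σ_v:
alluvium: 1930 kg/m³ × 10 m/s² × 470 m = 9.071×10^6 Pa = 9.071 MPa
loess: 1610 kg/m³ × 10 m/s² × 180 m = 2.898×10^6 Pa = 2.898 MPa
gypsum: 2340 kg/m³ × 10 m/s² × 910 m = 2.129×10^7 Pa = 21.29 MPa
Total = 9.071 + 2.898 + 21.29 = 33.263 MPa
Pore pressure P_p = λ·σ_v = 0.49 × 33.26 MPa = 16.30 MPa
Effective stress σ' = σ_v − P_p = 33.26 − 16.30 = 16.964 MPa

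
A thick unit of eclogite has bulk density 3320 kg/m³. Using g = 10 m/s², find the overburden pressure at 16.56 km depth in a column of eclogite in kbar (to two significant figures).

eclogite: 3320 kg/m³ × 10 m/s² × 16560 m = 5.498×10^8 Pa = 5.498 kbar

5.5 kbar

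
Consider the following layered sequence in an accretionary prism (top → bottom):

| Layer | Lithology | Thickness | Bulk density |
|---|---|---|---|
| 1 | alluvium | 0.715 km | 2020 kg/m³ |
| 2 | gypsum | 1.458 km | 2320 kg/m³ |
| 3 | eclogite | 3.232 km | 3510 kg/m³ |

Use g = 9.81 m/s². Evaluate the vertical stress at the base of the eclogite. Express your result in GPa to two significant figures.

0.16 GPa

alluvium: 2020 kg/m³ × 9.81 m/s² × 715 m = 1.417×10^7 Pa = 0.01417 GPa
gypsum: 2320 kg/m³ × 9.81 m/s² × 1458 m = 3.318×10^7 Pa = 0.03318 GPa
eclogite: 3510 kg/m³ × 9.81 m/s² × 3232 m = 1.113×10^8 Pa = 0.1113 GPa
Total = 0.01417 + 0.03318 + 0.1113 = 0.15864 GPa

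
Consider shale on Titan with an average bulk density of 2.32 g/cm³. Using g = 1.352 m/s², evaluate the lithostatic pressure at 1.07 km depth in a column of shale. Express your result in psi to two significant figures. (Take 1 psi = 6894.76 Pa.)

shale: 2320 kg/m³ × 1.352 m/s² × 1070 m = 3.356×10^6 Pa = 486.8 psi

490 psi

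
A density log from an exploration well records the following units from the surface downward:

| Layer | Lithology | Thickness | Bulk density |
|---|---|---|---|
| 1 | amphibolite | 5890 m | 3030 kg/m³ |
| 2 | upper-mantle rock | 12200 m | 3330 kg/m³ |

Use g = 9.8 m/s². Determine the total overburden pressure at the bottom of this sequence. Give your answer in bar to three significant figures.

amphibolite: 3030 kg/m³ × 9.8 m/s² × 5890 m = 1.749×10^8 Pa = 1749 bar
upper-mantle rock: 3330 kg/m³ × 9.8 m/s² × 12200 m = 3.981×10^8 Pa = 3981 bar
Total = 1749 + 3981 = 5730.3 bar

5730 bar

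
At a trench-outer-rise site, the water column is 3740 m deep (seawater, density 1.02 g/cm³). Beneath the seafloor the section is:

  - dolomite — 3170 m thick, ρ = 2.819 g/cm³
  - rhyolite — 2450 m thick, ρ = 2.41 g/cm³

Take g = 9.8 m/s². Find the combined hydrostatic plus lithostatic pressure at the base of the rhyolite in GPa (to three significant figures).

seawater: 1020 kg/m³ × 9.8 m/s² × 3740 m = 3.739×10^7 Pa = 0.03739 GPa
dolomite: 2819 kg/m³ × 9.8 m/s² × 3170 m = 8.758×10^7 Pa = 0.08758 GPa
rhyolite: 2410 kg/m³ × 9.8 m/s² × 2450 m = 5.786×10^7 Pa = 0.05786 GPa
Total = 0.03739 + 0.08758 + 0.05786 = 0.18282 GPa

0.183 GPa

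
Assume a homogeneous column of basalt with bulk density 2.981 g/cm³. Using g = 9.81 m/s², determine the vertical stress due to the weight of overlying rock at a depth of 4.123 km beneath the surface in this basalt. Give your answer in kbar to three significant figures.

1.21 kbar

basalt: 2981 kg/m³ × 9.81 m/s² × 4123 m = 1.206×10^8 Pa = 1.206 kbar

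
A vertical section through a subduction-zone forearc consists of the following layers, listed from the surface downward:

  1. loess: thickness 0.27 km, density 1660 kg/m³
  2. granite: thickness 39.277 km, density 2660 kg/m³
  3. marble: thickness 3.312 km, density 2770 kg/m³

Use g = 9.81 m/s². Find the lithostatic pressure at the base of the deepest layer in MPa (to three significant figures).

loess: 1660 kg/m³ × 9.81 m/s² × 270 m = 4.397×10^6 Pa = 4.397 MPa
granite: 2660 kg/m³ × 9.81 m/s² × 39277 m = 1.025×10^9 Pa = 1025 MPa
marble: 2770 kg/m³ × 9.81 m/s² × 3312 m = 9.000×10^7 Pa = 90.00 MPa
Total = 4.397 + 1025 + 90.00 = 1119.3 MPa

1120 MPa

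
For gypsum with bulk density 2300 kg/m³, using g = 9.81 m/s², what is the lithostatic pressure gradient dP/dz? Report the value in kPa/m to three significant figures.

22.6 kPa/m

dP/dz = ρg = 2300 kg/m³ × 9.81 m/s² = 22563 Pa/m
= 22563 Pa/m × (1 kPa/m / 1000.0 Pa/m) = 22.563 kPa/m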